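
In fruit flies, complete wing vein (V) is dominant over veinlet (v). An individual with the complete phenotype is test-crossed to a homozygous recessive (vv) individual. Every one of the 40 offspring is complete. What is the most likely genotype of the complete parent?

Test cross: ? × vv
All offspring are complete.
If the unknown parent were heterozygous (Vv), about half of 40 offspring would be veinlet; none are. The unknown parent is most likely homozygous dominant (VV).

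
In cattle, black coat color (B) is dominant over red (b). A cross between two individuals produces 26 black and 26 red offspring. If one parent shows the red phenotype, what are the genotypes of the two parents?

Observed offspring: 26 black, 26 red
The observed ratio simplifies to 1:1. One parent shows red, so its genotype must be bb. A 1:1 offspring split requires the other parent to be heterozygous (Bb).
Parent genotypes: bb × Bb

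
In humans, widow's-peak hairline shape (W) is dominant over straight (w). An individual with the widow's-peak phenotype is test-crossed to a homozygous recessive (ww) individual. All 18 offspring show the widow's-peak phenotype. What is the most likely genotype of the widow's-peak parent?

Test cross: ? × ww
All offspring are widow's-peak.
If the unknown parent were heterozygous (Ww), about half of 18 offspring would be straight; none are. The unknown parent is most likely homozygous dominant (WW).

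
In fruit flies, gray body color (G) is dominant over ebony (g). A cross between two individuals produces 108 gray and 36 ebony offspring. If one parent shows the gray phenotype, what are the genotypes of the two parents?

Observed offspring: 108 gray, 36 ebony
The observed ratio simplifies to 3:1. Ebony (gg) offspring appear, so each parent must contribute one g allele. The parent stated to show gray carries G, so it is Gg. The other parent is then either Gg or gg: Gg × gg would give a 1:1 split, whereas Gg × Gg gives 3:1 — matching the data. So both parents are heterozygous (Gg × Gg).
Parent genotypes: Gg × Gg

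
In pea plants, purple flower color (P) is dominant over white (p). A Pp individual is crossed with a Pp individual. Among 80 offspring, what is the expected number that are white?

Punnett square for Pp × Pp:
Offspring genotypes: 1 PP, 2 Pp, 1 pp
purple: 3, white: 1
white: 1 out of 4 → fraction 1/4
Expected count = 1/4 × 80 = 20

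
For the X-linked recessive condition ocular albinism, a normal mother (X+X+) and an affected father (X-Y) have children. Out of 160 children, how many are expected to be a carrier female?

Cross: X+X+ × X-Y
Offspring: 2 X+X-, 2 X+Y
Probability of a carrier female: 2/4 = 1/2
Expected count = 1/2 × 160 = 80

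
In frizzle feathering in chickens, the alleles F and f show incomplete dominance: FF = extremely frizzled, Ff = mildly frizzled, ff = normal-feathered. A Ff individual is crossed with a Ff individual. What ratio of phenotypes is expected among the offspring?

Punnett square for Ff × Ff:
Offspring genotypes: 1 FF, 2 Ff, 1 ff
Phenotype counts: 1 extremely frizzled, 2 mildly frizzled, 1 normal-feathered
Ratio: 1 extremely frizzled : 2 mildly frizzled : 1 normal-feathered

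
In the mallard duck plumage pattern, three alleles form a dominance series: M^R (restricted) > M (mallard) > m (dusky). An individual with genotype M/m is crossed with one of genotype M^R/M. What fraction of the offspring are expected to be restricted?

Cross: M/m × M^R/M
Allele dominance: M^R > M > m
Offspring genotypes: 1 M^R/M, 1 M/M, 1 M^R/m, 1 M/m
Phenotype counts: 2 restricted, 2 mallard
restricted: 2 out of 4
Probability: 2/4 = 1/2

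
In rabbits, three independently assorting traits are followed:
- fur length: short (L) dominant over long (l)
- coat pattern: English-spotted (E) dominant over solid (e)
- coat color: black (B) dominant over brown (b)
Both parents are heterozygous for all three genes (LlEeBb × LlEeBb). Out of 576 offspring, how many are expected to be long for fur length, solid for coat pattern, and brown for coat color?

Trihybrid cross: LlEeBb × LlEeBb
Each trait segregates independently with a 3:1 phenotypic ratio, so each gene contributes 3/4 (dominant) or 1/4 (recessive).
Target: long (fur length), solid (coat pattern), brown (coat color)
Probability = product of independent per-trait probabilities
= 1/4 × 1/4 × 1/4 = 1/64
Expected count = 1/64 × 576 = 9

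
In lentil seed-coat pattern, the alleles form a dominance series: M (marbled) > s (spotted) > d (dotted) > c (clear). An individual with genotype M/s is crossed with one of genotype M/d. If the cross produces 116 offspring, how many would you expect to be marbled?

Cross: M/s × M/d
Allele dominance: M > s > d > c
Offspring genotypes: 1 M/M, 1 M/d, 1 M/s, 1 s/d
Phenotype counts: 3 marbled, 1 spotted
marbled: 3 out of 4 → fraction 3/4
Expected count = 3/4 × 116 = 87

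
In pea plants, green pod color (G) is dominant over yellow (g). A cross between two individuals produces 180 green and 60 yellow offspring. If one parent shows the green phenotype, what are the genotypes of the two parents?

Observed offspring: 180 green, 60 yellow
The observed ratio simplifies to 3:1. Yellow (gg) offspring appear, so each parent must contribute one g allele. The parent stated to show green carries G, so it is Gg. The other parent is then either Gg or gg: Gg × gg would give a 1:1 split, whereas Gg × Gg gives 3:1 — matching the data. So both parents are heterozygous (Gg × Gg).
Parent genotypes: Gg × Gg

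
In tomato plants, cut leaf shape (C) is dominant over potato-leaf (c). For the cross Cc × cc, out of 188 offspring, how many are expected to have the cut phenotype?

Punnett square for Cc × cc:
Offspring genotypes: 2 Cc, 2 cc
Total offspring: 4
Count with target: 2
Probability: 2/4 = 1/2
Expected count = 1/2 × 188 = 94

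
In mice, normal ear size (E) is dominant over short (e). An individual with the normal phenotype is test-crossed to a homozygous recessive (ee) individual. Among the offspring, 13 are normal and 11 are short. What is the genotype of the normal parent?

Test cross: ? × ee
Offspring: 13 normal, 11 short — approximately 1:1.
A 1:1 ratio in a test cross indicates the unknown parent is heterozygous (Ee).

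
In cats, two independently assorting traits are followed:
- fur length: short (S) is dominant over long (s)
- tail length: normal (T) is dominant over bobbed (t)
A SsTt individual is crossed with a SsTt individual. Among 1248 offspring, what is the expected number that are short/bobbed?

Dihybrid cross SsTt × SsTt — consider each gene separately:
fur length: Ss × Ss → 1 SS, 2 Ss, 1 ss → 3 S_ : 1 ss (out of 4)
tail length: Tt × Tt → 1 TT, 2 Tt, 1 tt → 3 T_ : 1 tt (out of 4)
Combine (counts out of 4 × 4 = 16): short/normal (S_T_) = 3×3 = 9; short/bobbed (S_tt) = 3×1 = 3; long/normal (ssT_) = 1×3 = 3; long/bobbed (sstt) = 1×1 = 1
Phenotype counts (out of 16): 9 short/normal, 3 short/bobbed, 3 long/normal, 1 long/bobbed
short/bobbed: 3 out of 16 → fraction 3/16
Expected count = 3/16 × 1248 = 234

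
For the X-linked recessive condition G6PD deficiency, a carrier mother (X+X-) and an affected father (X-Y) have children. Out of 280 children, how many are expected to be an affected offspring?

Cross: X+X- × X-Y
Offspring: 1 X+X-, 1 X+Y, 1 X-X-, 1 X-Y
Probability of an affected offspring: 2/4 = 1/2
Expected count = 1/2 × 280 = 140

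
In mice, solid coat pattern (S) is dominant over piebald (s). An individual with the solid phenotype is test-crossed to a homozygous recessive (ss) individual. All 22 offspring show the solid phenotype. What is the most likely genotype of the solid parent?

Test cross: ? × ss
All offspring are solid.
If the unknown parent were heterozygous (Ss), about half of 22 offspring would be piebald; none are. The unknown parent is most likely homozygous dominant (SS).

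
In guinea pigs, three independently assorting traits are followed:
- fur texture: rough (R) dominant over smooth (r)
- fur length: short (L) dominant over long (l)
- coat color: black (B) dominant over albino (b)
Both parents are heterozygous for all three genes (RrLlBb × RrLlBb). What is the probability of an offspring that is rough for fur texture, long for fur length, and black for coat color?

Trihybrid cross: RrLlBb × RrLlBb
Each trait segregates independently with a 3:1 phenotypic ratio, so each gene contributes 3/4 (dominant) or 1/4 (recessive).
Target: rough (fur texture), long (fur length), black (coat color)
Probability = product of independent per-trait probabilities
= 3/4 × 1/4 × 3/4 = 9/64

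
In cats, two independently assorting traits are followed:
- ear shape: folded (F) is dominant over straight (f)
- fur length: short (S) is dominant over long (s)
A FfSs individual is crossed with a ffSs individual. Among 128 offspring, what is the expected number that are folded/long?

Dihybrid cross FfSs × ffSs — consider each gene separately:
ear shape: Ff × ff → 2 Ff, 2 ff → 2 F_ : 2 ff (out of 4)
fur length: Ss × Ss → 1 SS, 2 Ss, 1 ss → 3 S_ : 1 ss (out of 4)
Combine (counts out of 4 × 4 = 16): folded/short (F_S_) = 2×3 = 6; folded/long (F_ss) = 2×1 = 2; straight/short (ffS_) = 2×3 = 6; straight/long (ffss) = 2×1 = 2
Phenotype counts (out of 16): 6 folded/short, 2 folded/long, 6 straight/short, 2 straight/long
folded/long: 2 out of 16 → fraction 1/8
Expected count = 1/8 × 128 = 16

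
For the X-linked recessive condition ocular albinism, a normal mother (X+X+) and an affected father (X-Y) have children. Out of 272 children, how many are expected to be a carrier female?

Cross: X+X+ × X-Y
Offspring: 2 X+X-, 2 X+Y
Probability of a carrier female: 2/4 = 1/2
Expected count = 1/2 × 272 = 136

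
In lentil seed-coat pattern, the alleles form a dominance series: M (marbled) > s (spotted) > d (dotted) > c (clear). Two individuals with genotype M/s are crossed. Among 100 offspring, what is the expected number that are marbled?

Cross: M/s × M/s
Allele dominance: M > s > d > c
Offspring genotypes: 1 M/M, 2 M/s, 1 s/s
Phenotype counts: 3 marbled, 1 spotted
marbled: 3 out of 4 → fraction 3/4
Expected count = 3/4 × 100 = 75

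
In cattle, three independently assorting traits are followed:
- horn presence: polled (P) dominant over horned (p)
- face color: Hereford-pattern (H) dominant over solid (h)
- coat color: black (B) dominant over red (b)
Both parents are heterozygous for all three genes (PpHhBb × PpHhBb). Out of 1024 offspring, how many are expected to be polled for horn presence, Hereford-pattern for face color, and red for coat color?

Trihybrid cross: PpHhBb × PpHhBb
Each trait segregates independently with a 3:1 phenotypic ratio, so each gene contributes 3/4 (dominant) or 1/4 (recessive).
Target: polled (horn presence), Hereford-pattern (face color), red (coat color)
Probability = product of independent per-trait probabilities
= 3/4 × 3/4 × 1/4 = 9/64
Expected count = 9/64 × 1024 = 144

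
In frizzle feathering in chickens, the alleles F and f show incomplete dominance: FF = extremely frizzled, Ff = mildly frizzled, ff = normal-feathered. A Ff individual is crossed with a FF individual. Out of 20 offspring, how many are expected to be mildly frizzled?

Punnett square for Ff × FF:
Offspring genotypes: 2 FF, 2 Ff
Phenotype counts: 2 extremely frizzled, 2 mildly frizzled
mildly frizzled: 2 out of 4 → fraction 1/2
Expected count = 1/2 × 20 = 10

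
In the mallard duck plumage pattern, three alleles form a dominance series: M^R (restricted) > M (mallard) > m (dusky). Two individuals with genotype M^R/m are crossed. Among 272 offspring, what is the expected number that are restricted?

Cross: M^R/m × M^R/m
Allele dominance: M^R > M > m
Offspring genotypes: 1 M^R/M^R, 2 M^R/m, 1 m/m
Phenotype counts: 3 restricted, 1 dusky
restricted: 3 out of 4 → fraction 3/4
Expected count = 3/4 × 272 = 204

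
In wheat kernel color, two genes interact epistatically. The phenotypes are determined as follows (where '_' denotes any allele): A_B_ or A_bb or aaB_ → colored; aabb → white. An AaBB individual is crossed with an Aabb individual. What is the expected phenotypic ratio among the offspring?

Cross: AaBB × Aabb — consider each gene separately:
A gene: Aa × Aa → 1 AA, 2 Aa, 1 aa → 3 A_ : 1 aa (out of 4)
B gene: BB × bb → 4 Bb → 4 B_ (out of 4)
Genotype classes (out of 4 × 4 = 16): A_B_ = 3×4 = 12; aaB_ = 1×4 = 4
Apply the phenotype rules: A_B_ (12) + aaB_ (4) → colored
Phenotype counts (out of 16): 16 colored
Ratio: all colored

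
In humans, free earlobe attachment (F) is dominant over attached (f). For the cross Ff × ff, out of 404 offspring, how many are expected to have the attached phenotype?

Punnett square for Ff × ff:
Offspring genotypes: 2 Ff, 2 ff
Total offspring: 4
Count with target: 2
Probability: 2/4 = 1/2
Expected count = 1/2 × 404 = 202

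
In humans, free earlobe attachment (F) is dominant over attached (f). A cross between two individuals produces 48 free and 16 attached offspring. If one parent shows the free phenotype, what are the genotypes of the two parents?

Observed offspring: 48 free, 16 attached
The observed ratio simplifies to 3:1. Attached (ff) offspring appear, so each parent must contribute one f allele. The parent stated to show free carries F, so it is Ff. The other parent is then either Ff or ff: Ff × ff would give a 1:1 split, whereas Ff × Ff gives 3:1 — matching the data. So both parents are heterozygous (Ff × Ff).
Parent genotypes: Ff × Ff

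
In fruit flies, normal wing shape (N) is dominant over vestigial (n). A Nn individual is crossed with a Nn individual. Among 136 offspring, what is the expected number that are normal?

Punnett square for Nn × Nn:
Offspring genotypes: 1 NN, 2 Nn, 1 nn
normal: 3, vestigial: 1
normal: 3 out of 4 → fraction 3/4
Expected count = 3/4 × 136 = 102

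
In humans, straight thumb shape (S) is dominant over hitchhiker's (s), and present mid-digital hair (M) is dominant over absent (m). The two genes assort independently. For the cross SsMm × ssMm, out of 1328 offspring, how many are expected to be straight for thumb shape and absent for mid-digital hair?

Dihybrid cross SsMm × ssMm — consider each gene separately:
thumb shape: Ss × ss → 2 Ss, 2 ss → 2 S_ : 2 ss (out of 4)
mid-digital hair: Mm × Mm → 1 MM, 2 Mm, 1 mm → 3 M_ : 1 mm (out of 4)
Looking for: straight (S_) and absent (mm)
P(straight) = 2/4, P(absent) = 1/4
P(both) = 2/4 × 1/4 = 2/16 = 1/8
Expected count = 1/8 × 1328 = 166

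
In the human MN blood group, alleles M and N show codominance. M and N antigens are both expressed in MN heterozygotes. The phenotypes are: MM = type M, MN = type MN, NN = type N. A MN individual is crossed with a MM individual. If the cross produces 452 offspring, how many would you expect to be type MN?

Punnett square for MN × MM:
Offspring genotypes: 2 MM, 2 MN
Phenotype counts: 2 type M, 2 type MN
type MN: 2 out of 4 → fraction 1/2
Expected count = 1/2 × 452 = 226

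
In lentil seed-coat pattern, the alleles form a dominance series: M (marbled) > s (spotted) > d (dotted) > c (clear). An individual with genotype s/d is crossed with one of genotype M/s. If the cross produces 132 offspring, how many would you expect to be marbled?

Cross: s/d × M/s
Allele dominance: M > s > d > c
Offspring genotypes: 1 M/s, 1 s/s, 1 M/d, 1 s/d
Phenotype counts: 2 marbled, 2 spotted
marbled: 2 out of 4 → fraction 1/2
Expected count = 1/2 × 132 = 66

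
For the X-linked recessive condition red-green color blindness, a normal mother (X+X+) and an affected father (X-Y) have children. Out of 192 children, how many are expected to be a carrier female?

Cross: X+X+ × X-Y
Offspring: 2 X+X-, 2 X+Y
Probability of a carrier female: 2/4 = 1/2
Expected count = 1/2 × 192 = 96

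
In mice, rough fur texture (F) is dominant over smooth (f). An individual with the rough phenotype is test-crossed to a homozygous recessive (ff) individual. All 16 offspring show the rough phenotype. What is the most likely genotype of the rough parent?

Test cross: ? × ff
All offspring are rough.
If the unknown parent were heterozygous (Ff), about half of 16 offspring would be smooth; none are. The unknown parent is most likely homozygous dominant (FF).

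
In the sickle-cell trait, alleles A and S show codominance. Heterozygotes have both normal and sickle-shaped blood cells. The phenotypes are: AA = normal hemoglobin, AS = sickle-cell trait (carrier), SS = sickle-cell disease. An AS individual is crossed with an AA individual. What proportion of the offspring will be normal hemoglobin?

Punnett square for AS × AA:
Offspring genotypes: 2 AA, 2 AS
Phenotype counts: 2 normal hemoglobin, 2 sickle-cell trait (carrier)
normal hemoglobin: 2 out of 4
Probability: 2/4 = 1/2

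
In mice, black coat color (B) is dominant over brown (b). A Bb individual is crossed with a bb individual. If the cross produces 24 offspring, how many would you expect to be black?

Punnett square for Bb × bb:
Offspring genotypes: 2 Bb, 2 bb
black: 2, brown: 2
black: 2 out of 4 → fraction 1/2
Expected count = 1/2 × 24 = 12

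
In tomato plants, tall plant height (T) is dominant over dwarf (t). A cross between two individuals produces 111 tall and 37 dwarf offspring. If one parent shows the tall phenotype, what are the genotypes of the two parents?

Observed offspring: 111 tall, 37 dwarf
The observed ratio simplifies to 3:1. Dwarf (tt) offspring appear, so each parent must contribute one t allele. The parent stated to show tall carries T, so it is Tt. The other parent is then either Tt or tt: Tt × tt would give a 1:1 split, whereas Tt × Tt gives 3:1 — matching the data. So both parents are heterozygous (Tt × Tt).
Parent genotypes: Tt × Tt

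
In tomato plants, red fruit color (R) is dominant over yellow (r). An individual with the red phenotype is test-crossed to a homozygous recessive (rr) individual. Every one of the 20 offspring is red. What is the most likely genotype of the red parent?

Test cross: ? × rr
All offspring are red.
If the unknown parent were heterozygous (Rr), about half of 20 offspring would be yellow; none are. The unknown parent is most likely homozygous dominant (RR).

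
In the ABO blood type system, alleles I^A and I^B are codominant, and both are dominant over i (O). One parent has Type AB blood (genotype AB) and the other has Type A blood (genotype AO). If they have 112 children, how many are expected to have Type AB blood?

Cross: AB × AO
Possible offspring genotypes: 1 AA, 1 AO, 1 AB, 1 BO
Blood type counts: 2 Type A, 1 Type AB, 1 Type B
Probability of Type AB: 1/4
Expected count = 1/4 × 112 = 28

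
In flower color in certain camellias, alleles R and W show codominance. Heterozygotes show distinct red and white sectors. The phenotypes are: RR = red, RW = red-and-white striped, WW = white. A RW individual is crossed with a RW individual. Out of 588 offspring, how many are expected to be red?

Punnett square for RW × RW:
Offspring genotypes: 1 RR, 2 RW, 1 WW
Phenotype counts: 1 red, 2 red-and-white striped, 1 white
red: 1 out of 4 → fraction 1/4
Expected count = 1/4 × 588 = 147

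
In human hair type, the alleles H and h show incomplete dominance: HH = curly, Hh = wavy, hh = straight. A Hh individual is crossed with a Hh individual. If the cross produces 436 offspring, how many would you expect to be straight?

Punnett square for Hh × Hh:
Offspring genotypes: 1 HH, 2 Hh, 1 hh
Phenotype counts: 1 curly, 2 wavy, 1 straight
straight: 1 out of 4 → fraction 1/4
Expected count = 1/4 × 436 = 109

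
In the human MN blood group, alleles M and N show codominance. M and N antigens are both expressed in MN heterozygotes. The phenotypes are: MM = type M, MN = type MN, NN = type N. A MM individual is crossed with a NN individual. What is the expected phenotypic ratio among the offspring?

Punnett square for MM × NN:
Offspring genotypes: 4 MN
Phenotype counts: 4 type MN
Ratio: all type MN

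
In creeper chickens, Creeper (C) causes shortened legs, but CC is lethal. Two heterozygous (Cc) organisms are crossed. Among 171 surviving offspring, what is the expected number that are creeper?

Cross: Cc × Cc
Punnett square offspring (before lethality): 1 CC, 2 Cc, 1 cc
The CC genotype is lethal (embryos die); surviving offspring: 2 Cc, 1 cc
creeper: 2 out of 3 → fraction 2/3
Expected count = 2/3 × 171 = 114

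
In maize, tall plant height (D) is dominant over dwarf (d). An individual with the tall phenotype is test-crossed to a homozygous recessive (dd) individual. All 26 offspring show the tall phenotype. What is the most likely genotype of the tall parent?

Test cross: ? × dd
All offspring are tall.
If the unknown parent were heterozygous (Dd), about half of 26 offspring would be dwarf; none are. The unknown parent is most likely homozygous dominant (DD).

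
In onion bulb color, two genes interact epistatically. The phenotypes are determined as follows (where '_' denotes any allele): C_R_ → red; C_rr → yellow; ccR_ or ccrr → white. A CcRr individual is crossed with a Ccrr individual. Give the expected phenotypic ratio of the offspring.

Cross: CcRr × Ccrr — consider each gene separately:
C gene: Cc × Cc → 1 CC, 2 Cc, 1 cc → 3 C_ : 1 cc (out of 4)
R gene: Rr × rr → 2 Rr, 2 rr → 2 R_ : 2 rr (out of 4)
Genotype classes (out of 4 × 4 = 16): C_R_ = 3×2 = 6; C_rr = 3×2 = 6; ccR_ = 1×2 = 2; ccrr = 1×2 = 2
Apply the phenotype rules: C_R_ (6) → red; C_rr (6) → yellow; ccR_ (2) + ccrr (2) → white
Phenotype counts (out of 16): 6 red, 6 yellow, 4 white
Ratio: 3 red : 3 yellow : 2 white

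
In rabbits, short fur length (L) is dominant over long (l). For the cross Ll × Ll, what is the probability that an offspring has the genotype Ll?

Punnett square for Ll × Ll:
Offspring genotypes: 1 LL, 2 Ll, 1 ll
Total offspring: 4
Count with target: 2
Probability: 2/4 = 1/2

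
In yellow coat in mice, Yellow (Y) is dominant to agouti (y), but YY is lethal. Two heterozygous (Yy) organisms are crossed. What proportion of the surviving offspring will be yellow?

Cross: Yy × Yy
Punnett square offspring (before lethality): 1 YY, 2 Yy, 1 yy
The YY genotype is lethal (embryos die); surviving offspring: 2 Yy, 1 yy
yellow: 2 out of 3
Probability: 2/3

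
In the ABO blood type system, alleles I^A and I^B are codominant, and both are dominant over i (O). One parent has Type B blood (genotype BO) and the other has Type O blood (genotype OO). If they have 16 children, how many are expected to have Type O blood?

Cross: BO × OO
Possible offspring genotypes: 2 BO, 2 OO
Blood type counts: 2 Type B, 2 Type O
Probability of Type O: 2/4 = 1/2
Expected count = 1/2 × 16 = 8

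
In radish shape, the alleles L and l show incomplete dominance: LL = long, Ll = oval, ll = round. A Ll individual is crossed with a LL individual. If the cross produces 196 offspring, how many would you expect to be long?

Punnett square for Ll × LL:
Offspring genotypes: 2 LL, 2 Ll
Phenotype counts: 2 long, 2 oval
long: 2 out of 4 → fraction 1/2
Expected count = 1/2 × 196 = 98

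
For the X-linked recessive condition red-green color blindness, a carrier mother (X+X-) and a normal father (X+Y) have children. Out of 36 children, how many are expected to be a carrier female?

Cross: X+X- × X+Y
Offspring: 1 X+X+, 1 X+Y, 1 X+X-, 1 X-Y
Probability of a carrier female: 1/4
Expected count = 1/4 × 36 = 9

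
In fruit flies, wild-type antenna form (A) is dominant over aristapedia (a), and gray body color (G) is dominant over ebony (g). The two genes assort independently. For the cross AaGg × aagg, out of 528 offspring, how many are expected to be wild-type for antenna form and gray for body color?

Dihybrid cross AaGg × aagg — consider each gene separately:
antenna form: Aa × aa → 2 Aa, 2 aa → 2 A_ : 2 aa (out of 4)
body color: Gg × gg → 2 Gg, 2 gg → 2 G_ : 2 gg (out of 4)
Looking for: wild-type (A_) and gray (G_)
P(wild-type) = 2/4, P(gray) = 2/4
P(both) = 2/4 × 2/4 = 4/16 = 1/4
Expected count = 1/4 × 528 = 132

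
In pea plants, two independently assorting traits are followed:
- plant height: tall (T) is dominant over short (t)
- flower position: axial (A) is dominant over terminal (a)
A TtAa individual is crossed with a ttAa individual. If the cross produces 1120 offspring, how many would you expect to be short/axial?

Dihybrid cross TtAa × ttAa — consider each gene separately:
plant height: Tt × tt → 2 Tt, 2 tt → 2 T_ : 2 tt (out of 4)
flower position: Aa × Aa → 1 AA, 2 Aa, 1 aa → 3 A_ : 1 aa (out of 4)
Combine (counts out of 4 × 4 = 16): tall/axial (T_A_) = 2×3 = 6; tall/terminal (T_aa) = 2×1 = 2; short/axial (ttA_) = 2×3 = 6; short/terminal (ttaa) = 2×1 = 2
Phenotype counts (out of 16): 6 tall/axial, 2 tall/terminal, 6 short/axial, 2 short/terminal
short/axial: 6 out of 16 → fraction 3/8
Expected count = 3/8 × 1120 = 420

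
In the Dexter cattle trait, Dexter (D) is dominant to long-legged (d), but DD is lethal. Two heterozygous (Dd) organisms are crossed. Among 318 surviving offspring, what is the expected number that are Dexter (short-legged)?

Cross: Dd × Dd
Punnett square offspring (before lethality): 1 DD, 2 Dd, 1 dd
The DD genotype is lethal (embryos die); surviving offspring: 2 Dd, 1 dd
Dexter (short-legged): 2 out of 3 → fraction 2/3
Expected count = 2/3 × 318 = 212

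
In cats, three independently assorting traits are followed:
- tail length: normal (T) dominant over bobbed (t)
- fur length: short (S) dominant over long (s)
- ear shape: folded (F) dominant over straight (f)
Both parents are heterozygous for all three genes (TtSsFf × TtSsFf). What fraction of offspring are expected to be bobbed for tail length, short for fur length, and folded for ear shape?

Trihybrid cross: TtSsFf × TtSsFf
Each trait segregates independently with a 3:1 phenotypic ratio, so each gene contributes 3/4 (dominant) or 1/4 (recessive).
Target: bobbed (tail length), short (fur length), folded (ear shape)
Probability = product of independent per-trait probabilities
= 1/4 × 3/4 × 3/4 = 9/64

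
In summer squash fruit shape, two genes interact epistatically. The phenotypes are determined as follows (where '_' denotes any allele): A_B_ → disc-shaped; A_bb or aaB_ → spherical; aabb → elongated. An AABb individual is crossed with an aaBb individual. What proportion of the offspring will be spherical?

Cross: AABb × aaBb — consider each gene separately:
A gene: AA × aa → 4 Aa → 4 A_ (out of 4)
B gene: Bb × Bb → 1 BB, 2 Bb, 1 bb → 3 B_ : 1 bb (out of 4)
Genotype classes (out of 4 × 4 = 16): A_B_ = 4×3 = 12; A_bb = 4×1 = 4
Apply the phenotype rules: A_B_ (12) → disc-shaped; A_bb (4) → spherical
Phenotype counts (out of 16): 12 disc-shaped, 4 spherical
spherical: 4 out of 16
Probability: 4/16 = 1/4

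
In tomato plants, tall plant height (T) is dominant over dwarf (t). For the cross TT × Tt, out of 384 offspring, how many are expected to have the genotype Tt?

Punnett square for TT × Tt:
Offspring genotypes: 2 TT, 2 Tt
Total offspring: 4
Count with target: 2
Probability: 2/4 = 1/2
Expected count = 1/2 × 384 = 192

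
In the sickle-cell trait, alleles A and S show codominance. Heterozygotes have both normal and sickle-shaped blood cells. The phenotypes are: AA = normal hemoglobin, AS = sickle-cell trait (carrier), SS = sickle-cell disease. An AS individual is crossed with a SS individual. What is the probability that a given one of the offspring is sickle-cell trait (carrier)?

Punnett square for AS × SS:
Offspring genotypes: 2 AS, 2 SS
Phenotype counts: 2 sickle-cell trait (carrier), 2 sickle-cell disease
sickle-cell trait (carrier): 2 out of 4
Probability: 2/4 = 1/2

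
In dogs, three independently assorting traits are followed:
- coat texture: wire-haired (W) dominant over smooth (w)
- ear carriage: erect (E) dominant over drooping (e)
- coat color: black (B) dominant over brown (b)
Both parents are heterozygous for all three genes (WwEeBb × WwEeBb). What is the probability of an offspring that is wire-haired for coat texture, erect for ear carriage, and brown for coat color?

Trihybrid cross: WwEeBb × WwEeBb
Each trait segregates independently with a 3:1 phenotypic ratio, so each gene contributes 3/4 (dominant) or 1/4 (recessive).
Target: wire-haired (coat texture), erect (ear carriage), brown (coat color)
Probability = product of independent per-trait probabilities
= 3/4 × 3/4 × 1/4 = 9/64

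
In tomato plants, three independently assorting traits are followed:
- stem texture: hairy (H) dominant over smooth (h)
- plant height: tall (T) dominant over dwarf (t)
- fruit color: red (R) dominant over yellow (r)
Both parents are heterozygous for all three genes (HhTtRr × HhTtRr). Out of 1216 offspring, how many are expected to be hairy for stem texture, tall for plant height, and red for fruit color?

Trihybrid cross: HhTtRr × HhTtRr
Each trait segregates independently with a 3:1 phenotypic ratio, so each gene contributes 3/4 (dominant) or 1/4 (recessive).
Target: hairy (stem texture), tall (plant height), red (fruit color)
Probability = product of independent per-trait probabilities
= 3/4 × 3/4 × 3/4 = 27/64
Expected count = 27/64 × 1216 = 513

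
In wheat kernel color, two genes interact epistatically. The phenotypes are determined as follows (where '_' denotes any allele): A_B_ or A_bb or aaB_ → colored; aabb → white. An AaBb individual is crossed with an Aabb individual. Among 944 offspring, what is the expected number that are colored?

Cross: AaBb × Aabb — consider each gene separately:
A gene: Aa × Aa → 1 AA, 2 Aa, 1 aa → 3 A_ : 1 aa (out of 4)
B gene: Bb × bb → 2 Bb, 2 bb → 2 B_ : 2 bb (out of 4)
Genotype classes (out of 4 × 4 = 16): A_B_ = 3×2 = 6; A_bb = 3×2 = 6; aaB_ = 1×2 = 2; aabb = 1×2 = 2
Apply the phenotype rules: A_B_ (6) + A_bb (6) + aaB_ (2) → colored; aabb (2) → white
Phenotype counts (out of 16): 14 colored, 2 white
colored: 14 out of 16 → fraction 7/8
Expected count = 7/8 × 944 = 826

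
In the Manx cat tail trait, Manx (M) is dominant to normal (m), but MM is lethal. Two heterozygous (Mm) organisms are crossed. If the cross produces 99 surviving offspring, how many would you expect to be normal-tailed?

Cross: Mm × Mm
Punnett square offspring (before lethality): 1 MM, 2 Mm, 1 mm
The MM genotype is lethal (embryos die); surviving offspring: 2 Mm, 1 mm
normal-tailed: 1 out of 3 → fraction 1/3
Expected count = 1/3 × 99 = 33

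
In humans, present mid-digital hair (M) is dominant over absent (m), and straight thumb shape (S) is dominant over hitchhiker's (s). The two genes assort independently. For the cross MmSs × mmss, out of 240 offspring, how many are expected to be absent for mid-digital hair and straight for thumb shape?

Dihybrid cross MmSs × mmss — consider each gene separately:
mid-digital hair: Mm × mm → 2 Mm, 2 mm → 2 M_ : 2 mm (out of 4)
thumb shape: Ss × ss → 2 Ss, 2 ss → 2 S_ : 2 ss (out of 4)
Looking for: absent (mm) and straight (S_)
P(absent) = 2/4, P(straight) = 2/4
P(both) = 2/4 × 2/4 = 4/16 = 1/4
Expected count = 1/4 × 240 = 60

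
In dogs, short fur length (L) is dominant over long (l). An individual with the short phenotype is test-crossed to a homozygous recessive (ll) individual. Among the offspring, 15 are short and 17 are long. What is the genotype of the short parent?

Test cross: ? × ll
Offspring: 15 short, 17 long — approximately 1:1.
A 1:1 ratio in a test cross indicates the unknown parent is heterozygous (Ll).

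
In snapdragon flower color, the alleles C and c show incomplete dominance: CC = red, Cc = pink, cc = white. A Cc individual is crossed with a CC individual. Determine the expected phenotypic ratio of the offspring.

Punnett square for Cc × CC:
Offspring genotypes: 2 CC, 2 Cc
Phenotype counts: 2 red, 2 pink
Ratio: 1 red : 1 pink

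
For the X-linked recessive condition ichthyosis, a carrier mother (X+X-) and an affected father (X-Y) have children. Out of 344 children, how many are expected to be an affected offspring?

Cross: X+X- × X-Y
Offspring: 1 X+X-, 1 X+Y, 1 X-X-, 1 X-Y
Probability of an affected offspring: 2/4 = 1/2
Expected count = 1/2 × 344 = 172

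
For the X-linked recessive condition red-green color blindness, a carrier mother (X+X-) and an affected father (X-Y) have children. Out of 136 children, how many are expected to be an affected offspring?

Cross: X+X- × X-Y
Offspring: 1 X+X-, 1 X+Y, 1 X-X-, 1 X-Y
Probability of an affected offspring: 2/4 = 1/2
Expected count = 1/2 × 136 = 68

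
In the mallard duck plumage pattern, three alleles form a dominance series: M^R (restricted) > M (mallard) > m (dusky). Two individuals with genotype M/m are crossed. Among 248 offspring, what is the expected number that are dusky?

Cross: M/m × M/m
Allele dominance: M^R > M > m
Offspring genotypes: 1 M/M, 2 M/m, 1 m/m
Phenotype counts: 3 mallard, 1 dusky
dusky: 1 out of 4 → fraction 1/4
Expected count = 1/4 × 248 = 62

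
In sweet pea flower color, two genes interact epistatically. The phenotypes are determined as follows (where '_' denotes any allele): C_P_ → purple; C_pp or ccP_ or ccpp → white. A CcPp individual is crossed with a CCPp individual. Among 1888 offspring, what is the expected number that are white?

Cross: CcPp × CCPp — consider each gene separately:
C gene: Cc × CC → 2 CC, 2 Cc → 4 C_ (out of 4)
P gene: Pp × Pp → 1 PP, 2 Pp, 1 pp → 3 P_ : 1 pp (out of 4)
Genotype classes (out of 4 × 4 = 16): C_P_ = 4×3 = 12; C_pp = 4×1 = 4
Apply the phenotype rules: C_P_ (12) → purple; C_pp (4) → white
Phenotype counts (out of 16): 12 purple, 4 white
white: 4 out of 16 → fraction 1/4
Expected count = 1/4 × 1888 = 472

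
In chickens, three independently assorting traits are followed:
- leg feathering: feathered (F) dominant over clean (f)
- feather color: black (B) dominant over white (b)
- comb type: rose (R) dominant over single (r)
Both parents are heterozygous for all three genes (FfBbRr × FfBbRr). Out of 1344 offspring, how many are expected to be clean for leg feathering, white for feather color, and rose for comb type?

Trihybrid cross: FfBbRr × FfBbRr
Each trait segregates independently with a 3:1 phenotypic ratio, so each gene contributes 3/4 (dominant) or 1/4 (recessive).
Target: clean (leg feathering), white (feather color), rose (comb type)
Probability = product of independent per-trait probabilities
= 1/4 × 1/4 × 3/4 = 3/64
Expected count = 3/64 × 1344 = 63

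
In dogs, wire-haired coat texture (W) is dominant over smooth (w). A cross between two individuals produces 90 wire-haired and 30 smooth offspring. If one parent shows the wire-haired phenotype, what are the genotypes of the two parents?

Observed offspring: 90 wire-haired, 30 smooth
The observed ratio simplifies to 3:1. Smooth (ww) offspring appear, so each parent must contribute one w allele. The parent stated to show wire-haired carries W, so it is Ww. The other parent is then either Ww or ww: Ww × ww would give a 1:1 split, whereas Ww × Ww gives 3:1 — matching the data. So both parents are heterozygous (Ww × Ww).
Parent genotypes: Ww × Ww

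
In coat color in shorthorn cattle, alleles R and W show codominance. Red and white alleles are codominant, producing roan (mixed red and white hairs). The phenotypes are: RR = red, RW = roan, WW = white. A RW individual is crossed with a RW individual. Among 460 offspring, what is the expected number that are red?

Punnett square for RW × RW:
Offspring genotypes: 1 RR, 2 RW, 1 WW
Phenotype counts: 1 red, 2 roan, 1 white
red: 1 out of 4 → fraction 1/4
Expected count = 1/4 × 460 = 115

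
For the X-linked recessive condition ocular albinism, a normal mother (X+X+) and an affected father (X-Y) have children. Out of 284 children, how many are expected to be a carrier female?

Cross: X+X+ × X-Y
Offspring: 2 X+X-, 2 X+Y
Probability of a carrier female: 2/4 = 1/2
Expected count = 1/2 × 284 = 142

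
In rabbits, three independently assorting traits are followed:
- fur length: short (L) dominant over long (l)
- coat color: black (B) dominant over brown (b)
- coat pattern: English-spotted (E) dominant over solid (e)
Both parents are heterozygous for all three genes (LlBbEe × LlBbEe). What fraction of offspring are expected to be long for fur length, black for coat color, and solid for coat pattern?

Trihybrid cross: LlBbEe × LlBbEe
Each trait segregates independently with a 3:1 phenotypic ratio, so each gene contributes 3/4 (dominant) or 1/4 (recessive).
Target: long (fur length), black (coat color), solid (coat pattern)
Probability = product of independent per-trait probabilities
= 1/4 × 3/4 × 1/4 = 3/64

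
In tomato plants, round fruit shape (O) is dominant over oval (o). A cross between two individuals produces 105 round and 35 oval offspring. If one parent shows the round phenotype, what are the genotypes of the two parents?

Observed offspring: 105 round, 35 oval
The observed ratio simplifies to 3:1. Oval (oo) offspring appear, so each parent must contribute one o allele. The parent stated to show round carries O, so it is Oo. The other parent is then either Oo or oo: Oo × oo would give a 1:1 split, whereas Oo × Oo gives 3:1 — matching the data. So both parents are heterozygous (Oo × Oo).
Parent genotypes: Oo × Oo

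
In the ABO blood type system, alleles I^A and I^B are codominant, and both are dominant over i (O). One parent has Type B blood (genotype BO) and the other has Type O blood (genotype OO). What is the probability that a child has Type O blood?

Cross: BO × OO
Possible offspring genotypes: 2 BO, 2 OO
Blood type counts: 2 Type B, 2 Type O
Probability of Type O: 2/4 = 1/2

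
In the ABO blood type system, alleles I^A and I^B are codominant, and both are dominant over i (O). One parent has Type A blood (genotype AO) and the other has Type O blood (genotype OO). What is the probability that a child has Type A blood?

Cross: AO × OO
Possible offspring genotypes: 2 AO, 2 OO
Blood type counts: 2 Type A, 2 Type O
Probability of Type A: 2/4 = 1/2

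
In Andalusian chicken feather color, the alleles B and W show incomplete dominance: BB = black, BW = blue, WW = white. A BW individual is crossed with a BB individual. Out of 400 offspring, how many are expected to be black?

Punnett square for BW × BB:
Offspring genotypes: 2 BB, 2 BW
Phenotype counts: 2 black, 2 blue
black: 2 out of 4 → fraction 1/2
Expected count = 1/2 × 400 = 200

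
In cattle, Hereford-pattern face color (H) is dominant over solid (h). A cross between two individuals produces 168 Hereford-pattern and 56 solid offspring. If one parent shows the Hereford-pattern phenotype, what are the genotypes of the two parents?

Observed offspring: 168 Hereford-pattern, 56 solid
The observed ratio simplifies to 3:1. Solid (hh) offspring appear, so each parent must contribute one h allele. The parent stated to show Hereford-pattern carries H, so it is Hh. The other parent is then either Hh or hh: Hh × hh would give a 1:1 split, whereas Hh × Hh gives 3:1 — matching the data. So both parents are heterozygous (Hh × Hh).
Parent genotypes: Hh × Hh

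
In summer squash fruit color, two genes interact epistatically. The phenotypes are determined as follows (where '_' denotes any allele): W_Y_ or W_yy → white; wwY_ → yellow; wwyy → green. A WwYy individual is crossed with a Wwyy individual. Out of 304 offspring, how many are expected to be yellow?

Cross: WwYy × Wwyy — consider each gene separately:
W gene: Ww × Ww → 1 WW, 2 Ww, 1 ww → 3 W_ : 1 ww (out of 4)
Y gene: Yy × yy → 2 Yy, 2 yy → 2 Y_ : 2 yy (out of 4)
Genotype classes (out of 4 × 4 = 16): W_Y_ = 3×2 = 6; W_yy = 3×2 = 6; wwY_ = 1×2 = 2; wwyy = 1×2 = 2
Apply the phenotype rules: W_Y_ (6) + W_yy (6) → white; wwY_ (2) → yellow; wwyy (2) → green
Phenotype counts (out of 16): 12 white, 2 yellow, 2 green
yellow: 2 out of 16 → fraction 1/8
Expected count = 1/8 × 304 = 38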